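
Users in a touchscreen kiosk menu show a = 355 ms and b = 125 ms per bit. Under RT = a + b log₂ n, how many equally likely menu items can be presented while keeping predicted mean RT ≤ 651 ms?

5

Set 355 + 125·log₂ n ≤ 651 → log₂ n ≤ (651 − 355)/125 = 2.3680.
So n ≤ 2^2.3680 = 5.162; the largest integer n is 5.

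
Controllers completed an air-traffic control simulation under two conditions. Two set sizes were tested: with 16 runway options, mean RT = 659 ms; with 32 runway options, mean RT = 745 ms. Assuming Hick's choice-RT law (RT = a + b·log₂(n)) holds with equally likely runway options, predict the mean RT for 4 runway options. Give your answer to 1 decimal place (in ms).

Fit slope and intercept:
  b = (745 − 659) / (log₂ 32 − log₂ 16) = 86 / (5 − 4) = 86.000 ms/bit
  a = 659 − 86.000 × 4 = 315.000 ms
Then RT(4) = 315.000 + 86.000 × log₂ 4 = 315.000 + 86.000 × 2 ≈ 487.000 ms.

487.0 ms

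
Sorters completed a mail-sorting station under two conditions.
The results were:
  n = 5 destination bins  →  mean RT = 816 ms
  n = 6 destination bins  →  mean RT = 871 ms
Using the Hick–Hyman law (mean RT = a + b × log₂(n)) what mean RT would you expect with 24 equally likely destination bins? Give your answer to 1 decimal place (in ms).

1289.2 ms

RT is linear in log₂ n, so two points fix the line:
  b = (871 − 816) / (log₂ 6 − log₂ 5) = 55 / (2.5850 − 2.3219) = 209.098 ms/bit
  a = 816 − 209.098 × 2.3219 = 330.489 ms
Then RT(24) = 330.489 + 209.098 × log₂ 24 = 330.489 + 209.098 × 4.5850 ≈ 1289.196 ms.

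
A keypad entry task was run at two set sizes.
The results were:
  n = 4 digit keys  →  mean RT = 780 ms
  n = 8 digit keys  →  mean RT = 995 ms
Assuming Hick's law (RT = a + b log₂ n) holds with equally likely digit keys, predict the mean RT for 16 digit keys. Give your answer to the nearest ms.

Fit slope and intercept:
  b = (995 − 780) / (log₂ 8 − log₂ 4) = 215 / (3 − 2) = 215 ms/bit
  a = 780 − 215 × 2 = 350 ms
Then RT(16) = 350 + 215 × log₂ 16 = 350 + 215 × 4 ≈ 1210.000 ms.

1210 ms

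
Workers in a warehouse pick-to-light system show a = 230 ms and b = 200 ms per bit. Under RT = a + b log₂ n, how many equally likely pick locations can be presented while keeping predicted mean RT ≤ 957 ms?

12

Information budget: (957 − 230)/200 = 3.6350 bits, so n ≤ 2^3.6350 = 12.424 → at most 12.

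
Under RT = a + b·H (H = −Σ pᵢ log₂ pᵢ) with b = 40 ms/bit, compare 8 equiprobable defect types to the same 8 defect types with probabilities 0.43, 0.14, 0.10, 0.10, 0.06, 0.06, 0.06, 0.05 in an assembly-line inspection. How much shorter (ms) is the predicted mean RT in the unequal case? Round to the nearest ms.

19 ms

The RT saving is b·ΔH. Equiprobable H₀ = log₂(8) = 3.0000 bits; with the given probabilities H = 2.5318 bits.
b·(H₀ − H) = 40 × (3.0000 − 2.5318) = 18.73 ms.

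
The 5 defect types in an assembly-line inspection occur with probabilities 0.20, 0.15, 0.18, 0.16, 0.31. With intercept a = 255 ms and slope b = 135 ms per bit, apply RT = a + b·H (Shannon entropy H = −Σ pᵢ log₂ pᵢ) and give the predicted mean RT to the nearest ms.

561 ms

H = 0.20·log₂(1/0.20) + 0.15·log₂(1/0.15) + 0.18·log₂(1/0.18) + 0.16·log₂(1/0.16) + 0.31·log₂(1/0.31) = 2.2670 bits.
RT = 255 + 135 × 2.2670 = 561.05 ms.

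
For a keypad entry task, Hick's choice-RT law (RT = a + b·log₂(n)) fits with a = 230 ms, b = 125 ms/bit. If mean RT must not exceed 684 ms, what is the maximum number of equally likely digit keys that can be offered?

12

Information budget: (684 − 230)/125 = 3.6320 bits, so n ≤ 2^3.6320 = 12.398 → at most 12.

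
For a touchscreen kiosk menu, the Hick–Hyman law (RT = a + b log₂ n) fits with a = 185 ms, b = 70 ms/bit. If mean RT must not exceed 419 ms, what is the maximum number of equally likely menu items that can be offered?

10

Set 185 + 70·log₂ n ≤ 419 → log₂ n ≤ (419 − 185)/70 = 3.3429.
So n ≤ 2^3.3429 = 10.146; the largest integer n is 10.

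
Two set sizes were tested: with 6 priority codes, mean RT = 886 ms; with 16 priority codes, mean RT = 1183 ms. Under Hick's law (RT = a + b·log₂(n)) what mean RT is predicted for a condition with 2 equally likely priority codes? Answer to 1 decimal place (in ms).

Solve the two-equation system in a and b:
  b = (1183 − 886) / (log₂ 16 − log₂ 6) = 297 / (4 − 2.5850) = 209.888 ms/bit
  a = 886 − 209.888 × 2.5850 = 343.446 ms
Then RT(2) = 343.446 + 209.888 × log₂ 2 = 343.446 + 209.888 × 1 ≈ 553.335 ms.

553.3 ms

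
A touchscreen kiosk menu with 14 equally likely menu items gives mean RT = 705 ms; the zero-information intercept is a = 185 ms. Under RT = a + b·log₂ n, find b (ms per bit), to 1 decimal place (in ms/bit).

log₂(14) = 3.8074 bits.
b = (RT − a)/log₂ n = (705 − 185) / 3.8074 = 136.578 ms/bit.

136.6 ms/bit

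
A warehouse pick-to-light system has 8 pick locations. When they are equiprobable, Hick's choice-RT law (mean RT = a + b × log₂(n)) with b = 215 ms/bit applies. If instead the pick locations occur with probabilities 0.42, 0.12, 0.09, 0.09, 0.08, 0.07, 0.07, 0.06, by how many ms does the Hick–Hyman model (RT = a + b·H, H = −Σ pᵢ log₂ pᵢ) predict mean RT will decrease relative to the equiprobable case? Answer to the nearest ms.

Equiprobable entropy H₀ = log₂ 8 = 3.0000 bits.
Skewed entropy H = −Σ pᵢ log₂ pᵢ = 2.5902 bits.
ΔRT = b·(H₀ − H) = 215 × 0.4098 = 88.11 ms.

88 ms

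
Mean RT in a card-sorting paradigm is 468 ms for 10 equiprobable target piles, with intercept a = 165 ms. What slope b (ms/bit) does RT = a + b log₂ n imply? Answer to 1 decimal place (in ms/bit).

91.2 ms/bit

log₂(10) = 3.3219 bits.
b = (RT − a)/log₂ n = (468 − 165) / 3.3219 = 91.212 ms/bit.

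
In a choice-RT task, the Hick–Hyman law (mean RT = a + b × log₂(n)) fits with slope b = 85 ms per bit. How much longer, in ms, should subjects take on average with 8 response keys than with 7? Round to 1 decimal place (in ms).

ΔRT = (a + b log₂ n₂) − (a + b log₂ n₁) = b·(log₂ n₂ − log₂ n₁).
log₂(8) − log₂(7) = 3 − 2.8074 = 0.1926.
ΔRT = 85 × 0.1926 = 16.375 ms.

16.4 ms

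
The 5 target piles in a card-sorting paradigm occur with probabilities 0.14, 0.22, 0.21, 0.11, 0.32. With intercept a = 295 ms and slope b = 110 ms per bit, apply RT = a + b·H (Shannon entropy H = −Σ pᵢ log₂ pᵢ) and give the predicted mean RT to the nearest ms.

540 ms

H = 0.14·log₂(1/0.14) + 0.22·log₂(1/0.22) + 0.21·log₂(1/0.21) + 0.11·log₂(1/0.11) + 0.32·log₂(1/0.32) = 2.2268 bits.
RT = 295 + 110 × 2.2268 = 539.95 ms.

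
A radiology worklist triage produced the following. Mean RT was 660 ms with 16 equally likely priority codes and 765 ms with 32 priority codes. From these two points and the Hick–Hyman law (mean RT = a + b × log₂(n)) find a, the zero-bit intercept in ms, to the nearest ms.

240 ms

Slope: b = (765 − 660) / (log₂ 32 − log₂ 16) = 105/1.0000 = 105 ms/bit.
Intercept: a = 660 − 105·log₂(16) = 240.000 ms.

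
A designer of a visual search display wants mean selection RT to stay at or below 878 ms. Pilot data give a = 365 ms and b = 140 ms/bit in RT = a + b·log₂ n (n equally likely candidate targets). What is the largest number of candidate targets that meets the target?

12

140·log₂ n ≤ 878 − 365 = 513, giving log₂ n ≤ 3.6643 and n ≤ 12.678. The largest whole number is 12.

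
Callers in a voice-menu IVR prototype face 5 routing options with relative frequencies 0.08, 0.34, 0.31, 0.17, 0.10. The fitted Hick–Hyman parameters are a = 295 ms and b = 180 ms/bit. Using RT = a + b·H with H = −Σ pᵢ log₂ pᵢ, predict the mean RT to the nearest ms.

Entropy contributions −pᵢ log₂ pᵢ: 0.2915, 0.5292, 0.5238, 0.4346, 0.3322; sum H = 2.1113 bits.
RT = a + bH = 295 + 180·2.1113 = 675.03 ms.

675 ms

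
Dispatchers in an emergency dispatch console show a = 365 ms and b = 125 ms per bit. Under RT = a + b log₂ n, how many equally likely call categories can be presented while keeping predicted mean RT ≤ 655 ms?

Information budget: (655 − 365)/125 = 2.3200 bits, so n ≤ 2^2.3200 = 4.993 → at most 4.

4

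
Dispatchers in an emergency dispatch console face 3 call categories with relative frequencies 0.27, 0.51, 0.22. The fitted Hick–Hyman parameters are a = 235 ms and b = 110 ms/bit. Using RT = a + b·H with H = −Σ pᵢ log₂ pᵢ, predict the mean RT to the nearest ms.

Entropy contributions −pᵢ log₂ pᵢ: 0.5100, 0.4954, 0.4806; sum H = 1.4860 bits.
RT = a + bH = 235 + 110·1.4860 = 398.46 ms.

398 ms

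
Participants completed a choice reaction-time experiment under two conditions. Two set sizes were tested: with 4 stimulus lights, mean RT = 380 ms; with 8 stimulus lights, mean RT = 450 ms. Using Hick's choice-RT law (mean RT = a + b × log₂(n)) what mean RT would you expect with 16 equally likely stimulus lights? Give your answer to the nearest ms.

Solve the two-equation system in a and b:
  b = (450 − 380) / (log₂ 8 − log₂ 4) = 70 / (3 − 2) = 70 ms/bit
  a = 380 − 70 × 2 = 240 ms
Then RT(16) = 240 + 70 × log₂ 16 = 240 + 70 × 4 ≈ 520.000 ms.

520 ms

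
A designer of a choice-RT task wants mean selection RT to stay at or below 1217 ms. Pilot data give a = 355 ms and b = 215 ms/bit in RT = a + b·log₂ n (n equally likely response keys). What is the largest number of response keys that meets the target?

16

Set 355 + 215·log₂ n ≤ 1217 → log₂ n ≤ (1217 − 355)/215 = 4.0093.
So n ≤ 2^4.0093 = 16.103; the largest integer n is 16.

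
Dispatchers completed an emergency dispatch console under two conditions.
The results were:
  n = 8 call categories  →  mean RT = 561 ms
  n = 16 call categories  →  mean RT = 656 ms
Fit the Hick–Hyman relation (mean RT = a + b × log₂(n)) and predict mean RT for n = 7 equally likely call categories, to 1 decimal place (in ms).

542.7 ms

Fit slope and intercept:
  b = (656 − 561) / (log₂ 16 − log₂ 8) = 95 / (4 − 3) = 95.000 ms/bit
  a = 561 − 95.000 × 3 = 276.000 ms
Then RT(7) = 276.000 + 95.000 × log₂ 7 = 276.000 + 95.000 × 2.8074 ≈ 542.699 ms.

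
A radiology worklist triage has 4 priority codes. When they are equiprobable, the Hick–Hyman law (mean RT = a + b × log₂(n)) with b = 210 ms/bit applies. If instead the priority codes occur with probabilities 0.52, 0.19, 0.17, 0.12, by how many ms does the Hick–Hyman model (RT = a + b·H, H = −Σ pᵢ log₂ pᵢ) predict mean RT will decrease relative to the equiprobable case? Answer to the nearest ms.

53 ms

Equiprobable entropy H₀ = log₂ 4 = 2.0000 bits.
Skewed entropy H = −Σ pᵢ log₂ pᵢ = 1.7475 bits.
ΔRT = b·(H₀ − H) = 210 × 0.2525 = 53.03 ms.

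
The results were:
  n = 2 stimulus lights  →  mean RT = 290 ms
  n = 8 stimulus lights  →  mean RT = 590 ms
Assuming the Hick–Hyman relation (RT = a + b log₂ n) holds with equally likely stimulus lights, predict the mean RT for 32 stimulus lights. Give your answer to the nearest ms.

890 ms

With log₂ n on the abscissa the relation is linear; from the two conditions:
  b = (590 − 290) / (log₂ 8 − log₂ 2) = 300 / (3 − 1) = 150 ms/bit
  a = 290 − 150 × 1 = 140 ms
Then RT(32) = 140 + 150 × log₂ 32 = 140 + 150 × 5 ≈ 890.000 ms.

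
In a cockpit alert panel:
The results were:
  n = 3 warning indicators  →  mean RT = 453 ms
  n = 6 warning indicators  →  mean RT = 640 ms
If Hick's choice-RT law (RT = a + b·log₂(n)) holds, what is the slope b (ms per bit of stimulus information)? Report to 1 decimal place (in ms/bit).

Slope: b = (640 − 453) / (log₂ 6 − log₂ 3) = 187/1.0000 = 187.000 ms/bit.

187.0 ms/bit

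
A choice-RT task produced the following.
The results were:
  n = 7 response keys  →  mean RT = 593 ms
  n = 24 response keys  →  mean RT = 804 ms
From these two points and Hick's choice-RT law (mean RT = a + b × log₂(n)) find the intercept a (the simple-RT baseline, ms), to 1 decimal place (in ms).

259.8 ms

The slope on a log₂ axis is (804 − 593) / (4.5850 − 2.8074) = 118.699 ms/bit.
Intercept: a = 593 − 118.699·log₂(7) = 259.770 ms.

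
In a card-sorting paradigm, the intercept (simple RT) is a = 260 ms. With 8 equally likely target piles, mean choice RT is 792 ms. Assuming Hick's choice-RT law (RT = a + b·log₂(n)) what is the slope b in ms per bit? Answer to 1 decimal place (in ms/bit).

177.3 ms/bit

8 alternatives carry log₂ 8 = 3 bits; the choice cost is 792 − 260 = 532 ms, so b = 532/3 = 177.333 ms/bit.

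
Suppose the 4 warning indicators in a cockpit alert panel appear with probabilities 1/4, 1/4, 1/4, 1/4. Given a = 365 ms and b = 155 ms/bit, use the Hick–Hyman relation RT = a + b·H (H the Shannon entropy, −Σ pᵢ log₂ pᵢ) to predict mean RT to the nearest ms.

675 ms

H = −Σ pᵢ log₂ pᵢ = 0.25·2 + 0.25·2 + 0.25·2 + 0.25·2 = 2.000 bits.
RT = 365 + 155 × 2.000 = 675.00 ms.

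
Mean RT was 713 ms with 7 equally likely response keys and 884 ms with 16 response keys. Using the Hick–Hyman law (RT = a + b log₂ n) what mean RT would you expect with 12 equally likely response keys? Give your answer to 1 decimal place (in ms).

With log₂ n on the abscissa the relation is linear; from the two conditions:
  b = (884 − 713) / (log₂ 16 − log₂ 7) = 171 / (4 − 2.8074) = 143.379 ms/bit
  a = 713 − 143.379 × 2.8074 = 310.485 ms
Then RT(12) = 310.485 + 143.379 × log₂ 12 = 310.485 + 143.379 × 3.5850 ≈ 824.492 ms.

824.5 ms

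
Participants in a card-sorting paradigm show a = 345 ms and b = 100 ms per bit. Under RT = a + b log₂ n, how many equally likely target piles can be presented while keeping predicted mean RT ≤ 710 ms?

Information budget: (710 − 345)/100 = 3.6500 bits, so n ≤ 2^3.6500 = 12.553 → at most 12.

12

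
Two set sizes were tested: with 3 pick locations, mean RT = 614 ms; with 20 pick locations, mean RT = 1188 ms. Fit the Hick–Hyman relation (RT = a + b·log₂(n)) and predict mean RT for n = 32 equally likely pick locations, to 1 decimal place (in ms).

1330.2 ms

RT is linear in log₂ n, so two points fix the line:
  b = (1188 − 614) / (log₂ 20 − log₂ 3) = 574 / (4.3219 − 1.5850) = 209.721 ms/bit
  a = 614 − 209.721 × 1.5850 = 281.600 ms
Then RT(32) = 281.600 + 209.721 × log₂ 32 = 281.600 + 209.721 × 5 ≈ 1330.206 ms.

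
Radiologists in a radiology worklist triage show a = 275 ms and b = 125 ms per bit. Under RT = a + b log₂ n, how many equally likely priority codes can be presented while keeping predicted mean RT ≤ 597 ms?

Information budget: (597 − 275)/125 = 2.5760 bits, so n ≤ 2^2.5760 = 5.963 → at most 5.

5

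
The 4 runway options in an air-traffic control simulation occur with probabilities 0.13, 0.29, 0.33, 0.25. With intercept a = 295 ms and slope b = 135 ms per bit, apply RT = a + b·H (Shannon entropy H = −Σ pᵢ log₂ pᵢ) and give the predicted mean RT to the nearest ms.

555 ms

H = 0.13·log₂(1/0.13) + 0.29·log₂(1/0.29) + 0.33·log₂(1/0.33) + 0.25·log₂(1/0.25) = 1.9284 bits.
RT = 295 + 135 × 1.9284 = 555.33 ms.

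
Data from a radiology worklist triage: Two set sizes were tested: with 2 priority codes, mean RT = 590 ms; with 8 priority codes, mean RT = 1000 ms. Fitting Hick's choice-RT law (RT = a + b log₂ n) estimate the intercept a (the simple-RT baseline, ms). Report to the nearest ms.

385 ms

The slope on a log₂ axis is (1000 − 590) / (3 − 1) = 205 ms/bit.
a = RT₁ − b·log₂ n₁ = 590 − 205 × 1 = 385.000 ms.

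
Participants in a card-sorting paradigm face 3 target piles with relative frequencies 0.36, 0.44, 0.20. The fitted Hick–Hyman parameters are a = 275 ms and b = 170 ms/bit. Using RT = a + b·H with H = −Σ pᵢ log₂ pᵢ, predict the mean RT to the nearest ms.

Entropy contributions −pᵢ log₂ pᵢ: 0.5306, 0.5211, 0.4644; sum H = 1.5161 bits.
RT = a + bH = 275 + 170·1.5161 = 532.75 ms.

533 ms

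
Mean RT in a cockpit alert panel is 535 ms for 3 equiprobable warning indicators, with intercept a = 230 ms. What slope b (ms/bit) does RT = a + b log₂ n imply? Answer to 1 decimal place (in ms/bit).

192.4 ms/bit

b = (535 − 230) / log₂(3) = 305 / 1.5850 = 192.434 ms/bit.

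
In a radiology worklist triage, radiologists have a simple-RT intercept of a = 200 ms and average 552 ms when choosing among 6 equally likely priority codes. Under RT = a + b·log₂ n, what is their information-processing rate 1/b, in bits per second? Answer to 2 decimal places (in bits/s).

7.34 bits/s

b = (552 − 200)/log₂ 6 = 352/2.5850 = 136.172 ms per bit = 0.13617 s/bit; the reciprocal is 7.344 bits/s.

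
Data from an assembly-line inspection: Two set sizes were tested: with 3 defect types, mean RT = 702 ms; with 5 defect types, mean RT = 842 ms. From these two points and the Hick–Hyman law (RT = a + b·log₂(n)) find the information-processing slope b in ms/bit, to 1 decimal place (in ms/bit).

190.0 ms/bit

Slope: b = (842 − 702) / (log₂ 5 − log₂ 3) = 140/0.7370 = 189.968 ms/bit.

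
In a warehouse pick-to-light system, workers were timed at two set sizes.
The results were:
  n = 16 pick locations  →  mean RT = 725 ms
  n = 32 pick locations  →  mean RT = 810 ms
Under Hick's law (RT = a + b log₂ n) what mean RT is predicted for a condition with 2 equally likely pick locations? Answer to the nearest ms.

470 ms

Solve the two-equation system in a and b:
  b = (810 − 725) / (log₂ 32 − log₂ 16) = 85 / (5 − 4) = 85 ms/bit
  a = 725 − 85 × 4 = 385 ms
Then RT(2) = 385 + 85 × log₂ 2 = 385 + 85 × 1 ≈ 470.000 ms.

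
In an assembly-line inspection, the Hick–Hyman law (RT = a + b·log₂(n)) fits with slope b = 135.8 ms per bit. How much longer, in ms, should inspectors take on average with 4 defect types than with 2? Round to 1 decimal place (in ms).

135.8 ms

ΔRT = (a + b log₂ n₂) − (a + b log₂ n₁) = b·(log₂ n₂ − log₂ n₁).
log₂(4) − log₂(2) = log₂(4/2) = log₂(2) = 1.
ΔRT = 135.8 × 1.0000 = 135.800 ms.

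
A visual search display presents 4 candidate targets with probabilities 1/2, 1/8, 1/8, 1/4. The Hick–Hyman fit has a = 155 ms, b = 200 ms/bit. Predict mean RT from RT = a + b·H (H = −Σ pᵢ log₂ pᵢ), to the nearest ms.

505 ms

H = −Σ pᵢ log₂ pᵢ = 0.5·1 + 0.125·3 + 0.125·3 + 0.25·2 = 1.750 bits.
RT = 155 + 200 × 1.750 = 505.00 ms.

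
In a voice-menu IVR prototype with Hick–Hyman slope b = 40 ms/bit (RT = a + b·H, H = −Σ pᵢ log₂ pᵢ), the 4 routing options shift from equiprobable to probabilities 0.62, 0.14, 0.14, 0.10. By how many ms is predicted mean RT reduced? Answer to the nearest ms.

The RT saving is b·ΔH. Equiprobable H₀ = log₂(4) = 2.0000 bits; with the given probabilities H = 1.5540 bits.
b·(H₀ − H) = 40 × (2.0000 − 1.5540) = 17.84 ms.

18 ms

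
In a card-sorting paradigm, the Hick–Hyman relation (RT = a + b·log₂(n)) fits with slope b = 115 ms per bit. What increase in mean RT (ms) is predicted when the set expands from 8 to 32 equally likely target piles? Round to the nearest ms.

ΔRT = (a + b log₂ n₂) − (a + b log₂ n₁) = b·(log₂ n₂ − log₂ n₁).
log₂(32) − log₂(8) = log₂(32/8) = log₂(4) = 2.
ΔRT = 115 × 2.0000 = 230.000 ms.

230 ms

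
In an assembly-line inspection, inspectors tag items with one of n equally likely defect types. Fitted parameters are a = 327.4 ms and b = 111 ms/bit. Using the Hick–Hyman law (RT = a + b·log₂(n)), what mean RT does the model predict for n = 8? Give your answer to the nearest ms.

660 ms

log₂(8) = 3 bits, so RT = 327.4 + 111 × 3 ≈ 660.400 ms.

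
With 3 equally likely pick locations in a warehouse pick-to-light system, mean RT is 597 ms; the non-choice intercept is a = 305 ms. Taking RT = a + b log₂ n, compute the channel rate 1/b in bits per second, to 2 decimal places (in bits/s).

b = (597 − 305)/log₂ 3 = 292/1.5850 = 184.231 ms per bit = 0.18423 s/bit; the reciprocal is 5.428 bits/s.

5.43 bits/s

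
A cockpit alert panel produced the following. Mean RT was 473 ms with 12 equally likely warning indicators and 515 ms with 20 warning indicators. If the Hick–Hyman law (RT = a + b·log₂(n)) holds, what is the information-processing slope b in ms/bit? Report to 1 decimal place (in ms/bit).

b = (RT₂ − RT₁)/(log₂ n₂ − log₂ n₁) = (515 − 473)/(4.3219 − 3.5850) = 56.990 ms/bit.

57.0 ms/bit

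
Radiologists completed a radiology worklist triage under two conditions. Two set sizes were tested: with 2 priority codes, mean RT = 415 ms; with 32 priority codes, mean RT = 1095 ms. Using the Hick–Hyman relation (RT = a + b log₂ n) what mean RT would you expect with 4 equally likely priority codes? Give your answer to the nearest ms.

Fit slope and intercept:
  b = (1095 − 415) / (log₂ 32 − log₂ 2) = 680 / (5 − 1) = 170 ms/bit
  a = 415 − 170 × 1 = 245 ms
Then RT(4) = 245 + 170 × log₂ 4 = 245 + 170 × 2 ≈ 585.000 ms.

585 ms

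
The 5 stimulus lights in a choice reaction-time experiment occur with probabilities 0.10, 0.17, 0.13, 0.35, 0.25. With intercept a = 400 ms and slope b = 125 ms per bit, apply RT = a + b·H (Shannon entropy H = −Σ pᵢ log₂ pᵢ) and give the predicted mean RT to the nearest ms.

H = 0.10·log₂(1/0.10) + 0.17·log₂(1/0.17) + 0.13·log₂(1/0.13) + 0.35·log₂(1/0.35) + 0.25·log₂(1/0.25) = 2.1795 bits.
RT = 400 + 125 × 2.1795 = 672.44 ms.

672 ms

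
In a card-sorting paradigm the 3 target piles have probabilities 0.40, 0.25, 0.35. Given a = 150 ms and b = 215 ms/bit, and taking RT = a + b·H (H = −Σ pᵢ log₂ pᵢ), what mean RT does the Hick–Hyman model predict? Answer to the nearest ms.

485 ms

Entropy contributions −pᵢ log₂ pᵢ: 0.5288, 0.5000, 0.5301; sum H = 1.5589 bits.
RT = a + bH = 150 + 215·1.5589 = 485.16 ms.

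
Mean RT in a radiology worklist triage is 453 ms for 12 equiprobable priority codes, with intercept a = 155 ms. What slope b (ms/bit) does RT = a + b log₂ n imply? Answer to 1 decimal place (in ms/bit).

log₂(12) = 3.5850 bits.
b = (RT − a)/log₂ n = (453 − 155) / 3.5850 = 83.125 ms/bit.

83.1 ms/bit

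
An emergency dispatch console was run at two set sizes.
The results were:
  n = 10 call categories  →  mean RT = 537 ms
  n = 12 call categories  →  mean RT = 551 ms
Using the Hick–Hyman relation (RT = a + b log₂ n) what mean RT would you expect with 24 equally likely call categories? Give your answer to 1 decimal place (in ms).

Solve the two-equation system in a and b:
  b = (551 − 537) / (log₂ 12 − log₂ 10) = 14 / (3.5850 − 3.3219) = 53.225 ms/bit
  a = 537 − 53.225 × 3.3219 = 360.190 ms
Then RT(24) = 360.190 + 53.225 × log₂ 24 = 360.190 + 53.225 × 4.5850 ≈ 604.225 ms.

604.2 ms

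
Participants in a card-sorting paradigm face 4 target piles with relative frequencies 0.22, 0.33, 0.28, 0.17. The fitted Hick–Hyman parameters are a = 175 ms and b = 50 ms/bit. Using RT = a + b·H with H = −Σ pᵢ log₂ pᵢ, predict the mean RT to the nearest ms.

Entropy contributions −pᵢ log₂ pᵢ: 0.4806, 0.5278, 0.5142, 0.4346; sum H = 1.9572 bits.
RT = a + bH = 175 + 50·1.9572 = 272.86 ms.

273 ms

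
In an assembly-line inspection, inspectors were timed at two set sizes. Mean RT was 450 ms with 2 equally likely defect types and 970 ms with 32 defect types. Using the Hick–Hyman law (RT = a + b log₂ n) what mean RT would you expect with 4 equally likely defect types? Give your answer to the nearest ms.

With log₂ n on the abscissa the relation is linear; from the two conditions:
  b = (970 − 450) / (log₂ 32 − log₂ 2) = 520 / (5 − 1) = 130 ms/bit
  a = 450 − 130 × 1 = 320 ms
Then RT(4) = 320 + 130 × log₂ 4 = 320 + 130 × 2 ≈ 580.000 ms.

580 ms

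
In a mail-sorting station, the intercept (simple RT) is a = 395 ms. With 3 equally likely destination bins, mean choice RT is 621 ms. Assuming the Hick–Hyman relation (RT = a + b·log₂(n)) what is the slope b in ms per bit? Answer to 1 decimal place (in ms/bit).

3 alternatives carry log₂ 3 = 1.5850 bits; the choice cost is 621 − 395 = 226 ms, so b = 226/1.5850 = 142.590 ms/bit.

142.6 ms/bit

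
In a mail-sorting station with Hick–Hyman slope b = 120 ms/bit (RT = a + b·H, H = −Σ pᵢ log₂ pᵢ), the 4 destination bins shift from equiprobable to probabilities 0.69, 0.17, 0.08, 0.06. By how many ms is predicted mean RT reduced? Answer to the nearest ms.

79 ms

The RT saving is b·ΔH. Equiprobable H₀ = log₂(4) = 2.0000 bits; with the given probabilities H = 1.3390 bits.
b·(H₀ − H) = 120 × (2.0000 − 1.3390) = 79.32 ms.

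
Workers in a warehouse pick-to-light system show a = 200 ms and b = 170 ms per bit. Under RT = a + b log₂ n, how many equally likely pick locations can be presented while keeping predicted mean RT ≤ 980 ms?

24

Set 200 + 170·log₂ n ≤ 980 → log₂ n ≤ (980 − 200)/170 = 4.5882.
So n ≤ 2^4.5882 = 24.055; the largest integer n is 24.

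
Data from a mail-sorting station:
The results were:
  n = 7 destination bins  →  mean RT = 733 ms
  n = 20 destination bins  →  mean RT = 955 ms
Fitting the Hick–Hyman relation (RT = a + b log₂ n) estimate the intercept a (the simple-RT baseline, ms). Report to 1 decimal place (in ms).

321.5 ms

Slope: b = (955 − 733) / (log₂ 20 − log₂ 7) = 222/1.5146 = 146.576 ms/bit.
a = RT₁ − b·log₂ n₁ = 733 − 146.576 × 2.8074 = 321.509 ms.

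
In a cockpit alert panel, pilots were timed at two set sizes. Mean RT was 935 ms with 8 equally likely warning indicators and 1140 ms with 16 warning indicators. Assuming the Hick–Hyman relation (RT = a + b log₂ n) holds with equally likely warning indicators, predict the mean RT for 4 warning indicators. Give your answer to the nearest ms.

Fit slope and intercept:
  b = (1140 − 935) / (log₂ 16 − log₂ 8) = 205 / (4 − 3) = 205 ms/bit
  a = 935 − 205 × 3 = 320 ms
Then RT(4) = 320 + 205 × log₂ 4 = 320 + 205 × 2 ≈ 730.000 ms.

730 ms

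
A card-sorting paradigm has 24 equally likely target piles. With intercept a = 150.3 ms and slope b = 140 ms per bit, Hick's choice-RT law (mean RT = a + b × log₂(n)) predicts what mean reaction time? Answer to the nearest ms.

log₂(24) = 4.5850 bits, so RT = 150.3 + 140 × 4.5850 ≈ 792.195 ms.

792 ms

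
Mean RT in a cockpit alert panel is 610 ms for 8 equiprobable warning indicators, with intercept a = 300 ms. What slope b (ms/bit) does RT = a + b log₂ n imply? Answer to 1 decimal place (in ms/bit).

103.3 ms/bit

8 alternatives carry log₂ 8 = 3 bits; the choice cost is 610 − 300 = 310 ms, so b = 310/3 = 103.333 ms/bit.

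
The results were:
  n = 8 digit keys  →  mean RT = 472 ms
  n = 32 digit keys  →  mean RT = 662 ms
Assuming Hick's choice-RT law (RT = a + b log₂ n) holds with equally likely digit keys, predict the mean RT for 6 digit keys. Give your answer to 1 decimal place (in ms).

432.6 ms

RT is linear in log₂ n, so two points fix the line:
  b = (662 − 472) / (log₂ 32 − log₂ 8) = 190 / (5 − 3) = 95.000 ms/bit
  a = 472 − 95.000 × 3 = 187.000 ms
Then RT(6) = 187.000 + 95.000 × log₂ 6 = 187.000 + 95.000 × 2.5850 ≈ 432.571 ms.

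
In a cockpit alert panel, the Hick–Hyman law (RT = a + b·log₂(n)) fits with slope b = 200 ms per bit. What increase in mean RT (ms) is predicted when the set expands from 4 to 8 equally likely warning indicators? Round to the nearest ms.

Only the slope matters, since a is common to both: ΔRT = b·log₂(n₂/n₁).
log₂(8) − log₂(4) = log₂(8/4) = log₂(2) = 1.
ΔRT = 200 × 1.0000 = 200.000 ms.

200 ms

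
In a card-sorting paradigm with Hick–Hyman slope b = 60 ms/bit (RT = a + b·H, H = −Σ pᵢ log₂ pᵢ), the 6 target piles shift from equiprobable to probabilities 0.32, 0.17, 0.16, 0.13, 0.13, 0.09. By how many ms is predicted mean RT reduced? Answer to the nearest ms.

The RT saving is b·ΔH. Equiprobable H₀ = log₂(6) = 2.5850 bits; with the given probabilities H = 2.4616 bits.
b·(H₀ − H) = 60 × (2.5850 − 2.4616) = 7.40 ms.

7 ms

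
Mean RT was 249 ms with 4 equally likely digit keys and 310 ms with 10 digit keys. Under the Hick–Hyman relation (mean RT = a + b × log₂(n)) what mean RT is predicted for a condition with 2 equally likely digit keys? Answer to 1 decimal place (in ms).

With log₂ n on the abscissa the relation is linear; from the two conditions:
  b = (310 − 249) / (log₂ 10 − log₂ 4) = 61 / (3.3219 − 2) = 46.145 ms/bit
  a = 249 − 46.145 × 2 = 156.711 ms
Then RT(2) = 156.711 + 46.145 × log₂ 2 = 156.711 + 46.145 × 1 ≈ 202.855 ms.

202.9 ms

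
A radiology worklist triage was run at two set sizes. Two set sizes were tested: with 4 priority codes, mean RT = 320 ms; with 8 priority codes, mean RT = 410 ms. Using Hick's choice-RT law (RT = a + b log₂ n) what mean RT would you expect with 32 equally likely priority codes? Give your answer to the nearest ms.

590 ms

Fit slope and intercept:
  b = (410 − 320) / (log₂ 8 − log₂ 4) = 90 / (3 − 2) = 90 ms/bit
  a = 320 − 90 × 2 = 140 ms
Then RT(32) = 140 + 90 × log₂ 32 = 140 + 90 × 5 ≈ 590.000 ms.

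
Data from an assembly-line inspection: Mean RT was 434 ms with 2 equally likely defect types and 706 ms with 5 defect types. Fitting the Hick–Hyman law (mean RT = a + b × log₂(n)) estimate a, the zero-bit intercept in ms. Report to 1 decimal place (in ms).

Slope: b = (706 − 434) / (log₂ 5 − log₂ 2) = 272/1.3219 = 205.760 ms/bit.
Intercept: a = 434 − 205.760·log₂(2) = 228.240 ms.

228.2 ms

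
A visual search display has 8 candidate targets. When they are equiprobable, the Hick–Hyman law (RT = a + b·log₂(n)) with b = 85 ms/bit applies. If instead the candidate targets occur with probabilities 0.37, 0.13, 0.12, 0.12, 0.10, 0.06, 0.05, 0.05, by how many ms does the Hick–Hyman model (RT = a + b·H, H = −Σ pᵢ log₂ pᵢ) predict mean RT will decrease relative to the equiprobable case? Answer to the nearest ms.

The RT saving is b·ΔH. Equiprobable H₀ = log₂(8) = 3.0000 bits; with the given probabilities H = 2.6554 bits.
b·(H₀ − H) = 85 × (3.0000 − 2.6554) = 29.29 ms.

29 ms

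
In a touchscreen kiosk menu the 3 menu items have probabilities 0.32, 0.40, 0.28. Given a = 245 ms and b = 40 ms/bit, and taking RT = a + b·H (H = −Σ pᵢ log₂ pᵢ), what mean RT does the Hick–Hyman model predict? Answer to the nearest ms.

H = 0.32·log₂(1/0.32) + 0.40·log₂(1/0.40) + 0.28·log₂(1/0.28) = 1.5690 bits.
RT = 245 + 40 × 1.5690 = 307.76 ms.

308 ms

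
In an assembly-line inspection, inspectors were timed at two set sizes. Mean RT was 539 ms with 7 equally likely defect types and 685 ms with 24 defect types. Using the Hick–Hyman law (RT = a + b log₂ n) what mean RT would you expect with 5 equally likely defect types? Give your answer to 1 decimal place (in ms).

Solve the two-equation system in a and b:
  b = (685 − 539) / (log₂ 24 − log₂ 7) = 146 / (4.5850 − 2.8074) = 82.133 ms/bit
  a = 539 − 82.133 × 2.8074 = 308.424 ms
Then RT(5) = 308.424 + 82.133 × log₂ 5 = 308.424 + 82.133 × 2.3219 ≈ 499.131 ms.

499.1 ms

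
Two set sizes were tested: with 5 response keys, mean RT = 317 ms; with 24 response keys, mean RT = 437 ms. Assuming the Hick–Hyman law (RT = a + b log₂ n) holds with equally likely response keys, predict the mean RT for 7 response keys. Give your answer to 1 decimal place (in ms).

Fit slope and intercept:
  b = (437 − 317) / (log₂ 24 − log₂ 5) = 120 / (4.5850 − 2.3219) = 53.026 ms/bit
  a = 317 − 53.026 × 2.3219 = 193.877 ms
Then RT(7) = 193.877 + 53.026 × log₂ 7 = 193.877 + 53.026 × 2.8074 ≈ 342.740 ms.

342.7 ms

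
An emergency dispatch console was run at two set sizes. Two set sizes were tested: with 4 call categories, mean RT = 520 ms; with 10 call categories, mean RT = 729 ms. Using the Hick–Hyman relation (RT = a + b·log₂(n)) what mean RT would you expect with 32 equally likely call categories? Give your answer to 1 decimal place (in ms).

994.3 ms

Solve the two-equation system in a and b:
  b = (729 − 520) / (log₂ 10 − log₂ 4) = 209 / (3.3219 − 2) = 158.102 ms/bit
  a = 520 − 158.102 × 2 = 203.795 ms
Then RT(32) = 203.795 + 158.102 × log₂ 32 = 203.795 + 158.102 × 5 ≈ 994.307 ms.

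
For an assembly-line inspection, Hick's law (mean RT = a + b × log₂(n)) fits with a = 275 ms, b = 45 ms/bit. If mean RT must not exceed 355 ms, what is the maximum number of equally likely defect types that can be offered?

3

Information budget: (355 − 275)/45 = 1.7778 bits, so n ≤ 2^1.7778 = 3.429 → at most 3.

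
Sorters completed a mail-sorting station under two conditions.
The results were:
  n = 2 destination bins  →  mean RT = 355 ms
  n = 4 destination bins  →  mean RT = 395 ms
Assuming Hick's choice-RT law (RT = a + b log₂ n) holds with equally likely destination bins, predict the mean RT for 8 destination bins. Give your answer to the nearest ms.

435 ms

RT is linear in log₂ n, so two points fix the line:
  b = (395 − 355) / (log₂ 4 − log₂ 2) = 40 / (2 − 1) = 40 ms/bit
  a = 355 − 40 × 1 = 315 ms
Then RT(8) = 315 + 40 × log₂ 8 = 315 + 40 × 3 ≈ 435.000 ms.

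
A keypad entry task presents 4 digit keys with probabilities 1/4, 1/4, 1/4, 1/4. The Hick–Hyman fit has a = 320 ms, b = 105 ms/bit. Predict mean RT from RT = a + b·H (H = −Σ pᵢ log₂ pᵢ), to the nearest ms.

530 ms

H = −Σ pᵢ log₂ pᵢ = 0.25·2 + 0.25·2 + 0.25·2 + 0.25·2 = 2.000 bits.
RT = 320 + 105 × 2.000 = 530.00 ms.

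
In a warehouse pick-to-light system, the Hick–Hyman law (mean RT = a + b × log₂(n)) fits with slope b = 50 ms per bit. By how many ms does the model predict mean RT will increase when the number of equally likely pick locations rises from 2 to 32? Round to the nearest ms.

200 ms

ΔRT = (a + b log₂ n₂) − (a + b log₂ n₁) = b·(log₂ n₂ − log₂ n₁).
log₂(32) − log₂(2) = log₂(32/2) = log₂(16) = 4.
ΔRT = 50 × 4.0000 = 200.000 ms.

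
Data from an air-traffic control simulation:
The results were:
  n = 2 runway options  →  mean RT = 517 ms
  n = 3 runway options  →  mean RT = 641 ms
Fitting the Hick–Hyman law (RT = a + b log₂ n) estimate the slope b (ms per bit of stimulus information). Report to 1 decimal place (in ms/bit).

212.0 ms/bit

Slope: b = (641 − 517) / (log₂ 3 − log₂ 2) = 124/0.5850 = 211.979 ms/bit.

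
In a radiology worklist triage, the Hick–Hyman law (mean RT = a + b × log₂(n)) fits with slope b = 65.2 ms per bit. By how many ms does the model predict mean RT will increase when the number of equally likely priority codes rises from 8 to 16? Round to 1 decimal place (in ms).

The intercept a cancels: ΔRT = b·(log₂ n₂ − log₂ n₁) = b·log₂(n₂/n₁).
log₂(16) − log₂(8) = log₂(16/8) = log₂(2) = 1.
ΔRT = 65.2 × 1.0000 = 65.200 ms.

65.2 ms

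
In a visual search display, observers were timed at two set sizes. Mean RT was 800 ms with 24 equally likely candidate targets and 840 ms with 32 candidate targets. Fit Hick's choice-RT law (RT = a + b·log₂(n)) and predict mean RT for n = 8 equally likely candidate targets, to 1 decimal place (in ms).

647.2 ms

With log₂ n on the abscissa the relation is linear; from the two conditions:
  b = (840 − 800) / (log₂ 32 − log₂ 24) = 40 / (5 − 4.5850) = 96.377 ms/bit
  a = 800 − 96.377 × 4.5850 = 358.116 ms
Then RT(8) = 358.116 + 96.377 × log₂ 8 = 358.116 + 96.377 × 3 ≈ 647.246 ms.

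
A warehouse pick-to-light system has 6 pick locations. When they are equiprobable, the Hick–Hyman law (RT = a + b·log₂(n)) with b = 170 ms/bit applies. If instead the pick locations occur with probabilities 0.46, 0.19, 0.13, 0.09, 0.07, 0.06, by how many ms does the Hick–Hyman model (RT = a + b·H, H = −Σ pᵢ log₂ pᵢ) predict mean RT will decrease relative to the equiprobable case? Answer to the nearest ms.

69 ms

Equiprobable entropy H₀ = log₂ 6 = 2.5850 bits.
Skewed entropy H = −Σ pᵢ log₂ pᵢ = 2.1779 bits.
ΔRT = b·(H₀ − H) = 170 × 0.4070 = 69.19 ms.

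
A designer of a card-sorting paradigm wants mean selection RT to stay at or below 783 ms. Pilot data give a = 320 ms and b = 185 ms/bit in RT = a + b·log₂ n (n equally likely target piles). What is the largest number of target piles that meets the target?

Information budget: (783 − 320)/185 = 2.5027 bits, so n ≤ 2^2.5027 = 5.667 → at most 5.

5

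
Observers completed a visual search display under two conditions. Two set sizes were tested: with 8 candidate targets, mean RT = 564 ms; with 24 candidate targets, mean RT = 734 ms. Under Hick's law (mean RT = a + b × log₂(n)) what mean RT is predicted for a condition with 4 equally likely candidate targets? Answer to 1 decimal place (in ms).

456.7 ms

Fit slope and intercept:
  b = (734 − 564) / (log₂ 24 − log₂ 8) = 170 / (4.5850 − 3) = 107.258 ms/bit
  a = 564 − 107.258 × 3 = 242.226 ms
Then RT(4) = 242.226 + 107.258 × log₂ 4 = 242.226 + 107.258 × 2 ≈ 456.742 ms.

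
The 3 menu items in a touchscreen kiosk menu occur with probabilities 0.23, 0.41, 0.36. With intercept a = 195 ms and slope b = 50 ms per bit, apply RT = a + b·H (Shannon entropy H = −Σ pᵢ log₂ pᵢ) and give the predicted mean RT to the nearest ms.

H = 0.23·log₂(1/0.23) + 0.41·log₂(1/0.41) + 0.36·log₂(1/0.36) = 1.5457 bits.
RT = 195 + 50 × 1.5457 = 272.28 ms.

272 ms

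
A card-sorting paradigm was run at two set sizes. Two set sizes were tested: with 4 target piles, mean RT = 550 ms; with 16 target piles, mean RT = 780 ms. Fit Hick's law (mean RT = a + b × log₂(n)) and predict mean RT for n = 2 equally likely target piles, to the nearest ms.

Solve the two-equation system in a and b:
  b = (780 − 550) / (log₂ 16 − log₂ 4) = 230 / (4 − 2) = 115 ms/bit
  a = 550 − 115 × 2 = 320 ms
Then RT(2) = 320 + 115 × log₂ 2 = 320 + 115 × 1 ≈ 435.000 ms.

435 ms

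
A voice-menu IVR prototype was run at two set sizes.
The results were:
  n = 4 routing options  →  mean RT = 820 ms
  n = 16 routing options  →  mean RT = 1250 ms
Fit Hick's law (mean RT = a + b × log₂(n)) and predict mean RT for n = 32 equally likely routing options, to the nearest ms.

1465 ms

With log₂ n on the abscissa the relation is linear; from the two conditions:
  b = (1250 − 820) / (log₂ 16 − log₂ 4) = 430 / (4 − 2) = 215 ms/bit
  a = 820 − 215 × 2 = 390 ms
Then RT(32) = 390 + 215 × log₂ 32 = 390 + 215 × 5 ≈ 1465.000 ms.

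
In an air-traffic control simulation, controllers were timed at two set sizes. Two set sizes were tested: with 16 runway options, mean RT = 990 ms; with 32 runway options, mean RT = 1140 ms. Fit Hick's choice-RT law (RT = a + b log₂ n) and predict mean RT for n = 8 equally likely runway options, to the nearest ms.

840 ms

Fit slope and intercept:
  b = (1140 − 990) / (log₂ 32 − log₂ 16) = 150 / (5 − 4) = 150 ms/bit
  a = 990 − 150 × 4 = 390 ms
Then RT(8) = 390 + 150 × log₂ 8 = 390 + 150 × 3 ≈ 840.000 ms.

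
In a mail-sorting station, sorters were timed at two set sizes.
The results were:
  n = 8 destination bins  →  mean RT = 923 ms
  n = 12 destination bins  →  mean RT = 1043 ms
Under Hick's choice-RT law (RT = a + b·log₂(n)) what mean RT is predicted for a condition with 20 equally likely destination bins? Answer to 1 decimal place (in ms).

Solve the two-equation system in a and b:
  b = (1043 − 923) / (log₂ 12 − log₂ 8) = 120 / (3.5850 − 3) = 205.141 ms/bit
  a = 923 − 205.141 × 3 = 307.576 ms
Then RT(20) = 307.576 + 205.141 × log₂ 20 = 307.576 + 205.141 × 4.3219 ≈ 1194.182 ms.

1194.2 ms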